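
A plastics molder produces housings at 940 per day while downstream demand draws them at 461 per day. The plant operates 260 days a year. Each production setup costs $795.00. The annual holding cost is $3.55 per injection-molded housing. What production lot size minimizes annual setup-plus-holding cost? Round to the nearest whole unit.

Q* ≈ 10,264 housings

Annual demand D = 461 × 260 = 119,860.
Production build-up factor (1 − d/p) = 1 − 461/940 = 0.5096.
Q* = √(2DS / (H(1 − d/p))) = √(2 × 119,860 × 795 / (3.55 × 0.5096)).
= √(190,577,400 / 1.809) ≈ 10264.025.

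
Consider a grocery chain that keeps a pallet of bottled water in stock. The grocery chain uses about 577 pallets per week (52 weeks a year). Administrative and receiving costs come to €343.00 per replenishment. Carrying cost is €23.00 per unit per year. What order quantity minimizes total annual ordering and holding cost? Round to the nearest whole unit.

Q* ≈ 946 pallets

Annual demand D = 577 × 52 = 30,004.
EOQ = √(2DS / H) = √(2 × 30,004 × 343 / 23).
= √(20,582,744 / 23) = √894,901.913 ≈ 945.993.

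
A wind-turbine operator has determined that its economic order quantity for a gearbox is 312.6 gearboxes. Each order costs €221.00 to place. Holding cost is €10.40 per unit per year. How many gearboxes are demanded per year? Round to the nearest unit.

The basic EOQ model gives Q* = √(2DS/H); rearrange for the unknown.
From Q* = √(2DS/H): D = Q*²H / (2S) = 312.6² × 10.4 / (2 × 221) = 2299.265.

D ≈ 2,299 gearboxes per year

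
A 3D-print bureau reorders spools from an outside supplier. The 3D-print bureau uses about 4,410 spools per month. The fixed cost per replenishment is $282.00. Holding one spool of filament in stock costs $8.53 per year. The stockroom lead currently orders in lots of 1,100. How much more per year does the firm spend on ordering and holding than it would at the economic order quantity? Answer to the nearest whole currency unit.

Extra cost ≈ $2,302 per year

Annual demand D = 4,410 × 12 = 52,920.
EOQ = √(2DS/H) = √(2 × 52,920 × 282 / 8.53) ≈ 1870.57.
Cost at Q* = (D/Q*)S + (Q*/2)H = √(2DSH) ≈ $15,956.00.
Cost at Q = 1,100: (52,920/1,100)×282 + (1,100/2)×8.53 = $13,566.76 + $4,691.50 = $18,258.26.
Excess = $18,258.26 − $15,956.00 = $2,302.27.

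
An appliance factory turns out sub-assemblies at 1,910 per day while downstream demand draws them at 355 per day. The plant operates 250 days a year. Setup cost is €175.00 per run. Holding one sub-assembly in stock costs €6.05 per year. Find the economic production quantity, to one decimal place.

Q* ≈ 2,511.3 sub-assemblies

Annual demand D = 355 × 250 = 88,750.
Production build-up factor (1 − d/p) = 1 − 355/1,910 = 0.8141.
Q* = √(2DS / (H(1 − d/p))) = √(2 × 88,750 × 175 / (6.05 × 0.8141)).
= √(31,062,500 / 4.9255) ≈ 2511.262.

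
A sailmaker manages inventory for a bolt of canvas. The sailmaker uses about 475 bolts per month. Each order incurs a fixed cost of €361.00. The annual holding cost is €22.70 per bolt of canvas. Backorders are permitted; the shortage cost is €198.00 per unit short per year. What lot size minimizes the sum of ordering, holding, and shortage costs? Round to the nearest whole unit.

Q* ≈ 450 bolts

Annual demand D = 475 × 12 = 5,700.
With planned backorders, Q* = √(2DS/H) · √((H+B)/B).
√(2DS/H) = √(2 × 5,700 × 361 / 22.7) = 425.788.
√((H+B)/B) = √((22.7+198)/198) = 1.0558.
Q* ≈ 449.533.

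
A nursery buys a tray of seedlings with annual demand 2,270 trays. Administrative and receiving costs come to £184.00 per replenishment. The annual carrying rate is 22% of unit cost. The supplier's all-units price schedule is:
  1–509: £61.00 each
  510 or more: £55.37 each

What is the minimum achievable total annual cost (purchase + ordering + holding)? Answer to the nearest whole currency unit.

TC* ≈ £129,615

Holding cost per unit per year at price C is H = 0.22·C.
For each price level, check whether its EOQ is feasible; otherwise the best quantity at that price is the breakpoint.
EOQ at £61.00 = 249.5 (feasible in tier 1): TC = 2,270×£61.00 + (2,270/249.5)×184 + (249.5/2)×0.22×£61.00 = £141,818.21.
EOQ at £55.37 = 261.9 < 510, so use break Q=510: TC = 2,270×£55.37 + (2,270/510.0)×184 + (510.0/2)×0.22×£55.37 = £129,615.14.
Lowest total cost among the candidates is at Q = 510.0.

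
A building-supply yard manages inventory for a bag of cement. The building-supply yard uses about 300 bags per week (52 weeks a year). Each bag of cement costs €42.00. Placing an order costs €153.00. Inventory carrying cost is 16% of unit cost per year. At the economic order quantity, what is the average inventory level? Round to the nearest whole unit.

Annual demand D = 300 × 52 = 15,600.
Holding cost H = 0.16 × €42.00 = €6.7200 per unit per year.
Q* = √(2DS/H) = √(2 × 15,600 × 153 / 6.72) ≈ 842.83.
Average inventory = Q*/2 ≈ 842.83 / 2 = 421.413.

Average inventory ≈ 421 bags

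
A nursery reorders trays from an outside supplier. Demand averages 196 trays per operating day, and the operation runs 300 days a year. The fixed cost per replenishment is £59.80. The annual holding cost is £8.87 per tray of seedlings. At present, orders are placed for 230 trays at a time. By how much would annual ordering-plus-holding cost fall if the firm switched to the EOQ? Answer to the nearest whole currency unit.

Extra cost ≈ £8,410 per year

Annual demand D = 196 × 300 = 58,800.
EOQ = √(2DS/H) = √(2 × 58,800 × 59.8 / 8.87) ≈ 890.41.
Cost at Q* = (D/Q*)S + (Q*/2)H = √(2DSH) ≈ £7,897.98.
Cost at Q = 230: (58,800/230)×59.8 + (230/2)×8.87 = £15,288.00 + £1,020.05 = £16,308.05.
Excess = £16,308.05 − £7,897.98 = £8,410.07.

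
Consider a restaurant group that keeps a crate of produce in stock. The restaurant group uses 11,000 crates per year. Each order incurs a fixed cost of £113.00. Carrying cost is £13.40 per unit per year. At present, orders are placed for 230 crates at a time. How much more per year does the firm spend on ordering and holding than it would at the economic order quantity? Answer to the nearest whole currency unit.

EOQ = √(2DS/H) = √(2 × 11,000 × 113 / 13.4) ≈ 430.72.
Cost at Q* = (D/Q*)S + (Q*/2)H = √(2DSH) ≈ £5,771.69.
Cost at Q = 230: (11,000/230)×113 + (230/2)×13.4 = £5,404.35 + £1,541.00 = £6,945.35.
Excess = £6,945.35 − £5,771.69 = £1,173.66.

Extra cost ≈ £1,174 per year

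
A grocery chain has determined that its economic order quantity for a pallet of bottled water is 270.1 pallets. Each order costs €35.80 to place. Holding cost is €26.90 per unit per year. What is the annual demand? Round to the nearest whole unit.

The basic EOQ model gives Q* = √(2DS/H); rearrange for the unknown.
From Q* = √(2DS/H): D = Q*²H / (2S) = 270.1² × 26.9 / (2 × 35.8) = 27408.699.

D ≈ 27,409 pallets per year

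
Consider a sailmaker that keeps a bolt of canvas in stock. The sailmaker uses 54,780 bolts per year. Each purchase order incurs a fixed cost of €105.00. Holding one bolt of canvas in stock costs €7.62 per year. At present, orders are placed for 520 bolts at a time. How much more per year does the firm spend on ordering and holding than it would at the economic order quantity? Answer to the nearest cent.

EOQ = √(2DS/H) = √(2 × 54,780 × 105 / 7.62) ≈ 1228.69.
Cost at Q* = (D/Q*)S + (Q*/2)H = √(2DSH) ≈ €9,362.64.
Cost at Q = 520: (54,780/520)×105 + (520/2)×7.62 = €11,061.35 + €1,981.20 = €13,042.55.
Excess = €13,042.55 − €9,362.64 = €3,679.91.

Extra cost ≈ €3,679.91 per year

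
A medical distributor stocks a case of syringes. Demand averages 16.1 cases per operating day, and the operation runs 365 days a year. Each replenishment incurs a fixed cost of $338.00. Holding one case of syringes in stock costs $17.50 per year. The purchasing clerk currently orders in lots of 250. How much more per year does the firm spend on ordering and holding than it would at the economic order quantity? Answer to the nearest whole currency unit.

Extra cost ≈ $1,795 per year

Annual demand D = 16.1 × 365 = 5,876.5.
EOQ = √(2DS/H) = √(2 × 5,876.5 × 338 / 17.5) ≈ 476.45.
Cost at Q* = (D/Q*)S + (Q*/2)H = √(2DSH) ≈ $8,337.81.
Cost at Q = 250: (5,876.5/250)×338 + (250/2)×17.5 = $7,945.03 + $2,187.50 = $10,132.53.
Excess = $10,132.53 − $8,337.81 = $1,794.72.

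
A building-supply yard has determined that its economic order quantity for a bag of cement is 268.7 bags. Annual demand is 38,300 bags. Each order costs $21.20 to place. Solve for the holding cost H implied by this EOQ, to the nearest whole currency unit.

H ≈ $22

The basic EOQ model gives Q* = √(2DS/H); rearrange for the unknown.
From Q* = √(2DS/H): H = 2DS / Q*² = 2 × 38,300 × 21.2 / 268.7² = 22.4921.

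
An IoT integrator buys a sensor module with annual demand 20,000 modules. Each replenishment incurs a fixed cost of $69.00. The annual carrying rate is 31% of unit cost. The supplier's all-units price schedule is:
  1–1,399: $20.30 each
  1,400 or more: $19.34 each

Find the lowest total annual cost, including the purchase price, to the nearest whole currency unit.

Holding cost per unit per year at price C is H = 0.31·C.
Evaluate total cost at each tier's feasible EOQ or, if the EOQ is below the tier, at the tier's minimum quantity.
EOQ at $20.30 = 662.3 (feasible in tier 1): TC = 20,000×$20.30 + (20,000/662.3)×69 + (662.3/2)×0.31×$20.30 = $410,167.57.
EOQ at $19.34 = 678.5 < 1400, so use break Q=1400: TC = 20,000×$19.34 + (20,000/1400.0)×69 + (1400.0/2)×0.31×$19.34 = $391,982.49.
Lowest total cost among the candidates is at Q = 1400.0.

TC* ≈ $391,982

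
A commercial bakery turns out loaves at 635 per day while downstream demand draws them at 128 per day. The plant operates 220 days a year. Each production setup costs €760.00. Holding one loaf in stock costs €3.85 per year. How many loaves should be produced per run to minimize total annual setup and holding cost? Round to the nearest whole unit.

Q* ≈ 3,732 loaves

Annual demand D = 128 × 220 = 28,160.
Production build-up factor (1 − d/p) = 1 − 128/635 = 0.7984.
Q* = √(2DS / (H(1 − d/p))) = √(2 × 28,160 × 760 / (3.85 × 0.7984)).
= √(42,803,200 / 3.0739) ≈ 3731.562.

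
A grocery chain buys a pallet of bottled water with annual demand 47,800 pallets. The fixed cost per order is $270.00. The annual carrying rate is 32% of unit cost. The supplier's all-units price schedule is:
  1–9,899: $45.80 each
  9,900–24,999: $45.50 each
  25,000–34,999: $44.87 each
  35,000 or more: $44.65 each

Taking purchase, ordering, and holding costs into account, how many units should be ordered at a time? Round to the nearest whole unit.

Q* ≈ 1,327 pallets

Holding cost per unit per year at price C is H = 0.32·C.
Evaluate total cost at each tier's feasible EOQ or, if the EOQ is below the tier, at the tier's minimum quantity.
EOQ at $45.80 = 1327.1 (feasible in tier 1): TC = 47,800×$45.80 + (47,800/1327.1)×270 + (1327.1/2)×0.32×$45.80 = $2,208,689.95.
EOQ at $45.50 = 1331.5 < 9900, so use break Q=9900: TC = 47,800×$45.50 + (47,800/9900.0)×270 + (9900.0/2)×0.32×$45.50 = $2,248,275.64.
EOQ at $44.87 = 1340.8 < 25000, so use break Q=25000: TC = 47,800×$44.87 + (47,800/25000.0)×270 + (25000.0/2)×0.32×$44.87 = $2,324,782.24.
EOQ at $44.65 = 1344.1 < 35000, so use break Q=35000: TC = 47,800×$44.65 + (47,800/35000.0)×270 + (35000.0/2)×0.32×$44.65 = $2,384,678.74.
Lowest total cost is $2,208,689.95 at Q = 1327.1.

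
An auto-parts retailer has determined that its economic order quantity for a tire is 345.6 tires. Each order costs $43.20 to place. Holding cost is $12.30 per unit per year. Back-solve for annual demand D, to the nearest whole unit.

Invert the EOQ relation Q*² = 2DS/H.
From Q* = √(2DS/H): D = Q*²H / (2S) = 345.6² × 12.3 / (2 × 43.2) = 17003.520.

D ≈ 17,004 tires per year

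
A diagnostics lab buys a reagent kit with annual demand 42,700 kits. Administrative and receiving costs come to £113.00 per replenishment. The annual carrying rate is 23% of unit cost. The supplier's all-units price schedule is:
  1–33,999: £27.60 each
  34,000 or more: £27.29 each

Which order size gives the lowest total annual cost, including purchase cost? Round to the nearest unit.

Q* ≈ 1,233 kits

Holding cost per unit per year at price C is H = 0.23·C.
For each price level, check whether its EOQ is feasible; otherwise the best quantity at that price is the breakpoint.
EOQ at £27.60 = 1233.0 (feasible in tier 1): TC = 42,700×£27.60 + (42,700/1233.0)×113 + (1233.0/2)×0.23×£27.60 = £1,186,346.84.
EOQ at £27.29 = 1239.9 < 34000, so use break Q=34000: TC = 42,700×£27.29 + (42,700/34000.0)×113 + (34000.0/2)×0.23×£27.29 = £1,272,128.81.
Lowest total cost is £1,186,346.84 at Q = 1233.0.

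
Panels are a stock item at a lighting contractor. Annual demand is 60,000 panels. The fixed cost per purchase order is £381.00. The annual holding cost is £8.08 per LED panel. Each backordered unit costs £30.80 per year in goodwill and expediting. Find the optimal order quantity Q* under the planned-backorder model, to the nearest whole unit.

Q* ≈ 2,673 panels

With planned backorders, Q* = √(2DS/H) · √((H+B)/B).
√(2DS/H) = √(2 × 60,000 × 381 / 8.08) = 2378.742.
√((H+B)/B) = √((8.08+30.8)/30.8) = 1.1235.
Q* ≈ 2672.608.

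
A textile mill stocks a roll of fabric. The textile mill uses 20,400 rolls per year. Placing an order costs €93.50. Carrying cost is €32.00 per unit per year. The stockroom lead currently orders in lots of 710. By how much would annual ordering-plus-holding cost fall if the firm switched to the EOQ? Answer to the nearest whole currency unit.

EOQ = √(2DS/H) = √(2 × 20,400 × 93.5 / 32) ≈ 345.27.
Cost at Q* = (D/Q*)S + (Q*/2)H = √(2DSH) ≈ €11,048.69.
Cost at Q = 710: (20,400/710)×93.5 + (710/2)×32 = €2,686.48 + €11,360.00 = €14,046.48.
Excess = €14,046.48 − €11,048.69 = €2,997.79.

Extra cost ≈ €2,998 per year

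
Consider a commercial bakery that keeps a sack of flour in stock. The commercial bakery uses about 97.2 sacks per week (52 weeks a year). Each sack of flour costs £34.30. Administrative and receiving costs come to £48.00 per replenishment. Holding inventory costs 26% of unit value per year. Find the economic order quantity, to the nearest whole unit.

Q* ≈ 233 sacks

Annual demand D = 97.2 × 52 = 5,054.4.
Holding cost H = 0.26 × £34.30 = £8.9180 per unit per year.
EOQ = √(2DS / H) = √(2 × 5,054.4 × 48 / 8.918).
= √(485,222.4 / 8.918) = √54,409.3294 ≈ 233.258.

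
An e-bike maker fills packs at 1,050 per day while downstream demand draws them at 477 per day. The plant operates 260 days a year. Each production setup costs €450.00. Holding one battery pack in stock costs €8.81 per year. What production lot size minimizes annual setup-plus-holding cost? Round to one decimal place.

Q* ≈ 4,818.3 packs

Annual demand D = 477 × 260 = 124,020.
Production build-up factor (1 − d/p) = 1 − 477/1,050 = 0.5457.
Q* = √(2DS / (H(1 − d/p))) = √(2 × 124,020 × 450 / (8.81 × 0.5457)).
= √(111,618,000 / 4.8077) ≈ 4818.330.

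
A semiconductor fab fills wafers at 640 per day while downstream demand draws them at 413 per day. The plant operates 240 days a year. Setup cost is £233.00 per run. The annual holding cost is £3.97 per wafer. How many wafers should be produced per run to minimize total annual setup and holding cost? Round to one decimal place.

Annual demand D = 413 × 240 = 99,120.
Production build-up factor (1 − d/p) = 1 − 413/640 = 0.3547.
Q* = √(2DS / (H(1 − d/p))) = √(2 × 99,120 × 233 / (3.97 × 0.3547)).
= √(46,189,920 / 1.4081) ≈ 5727.372.

Q* ≈ 5,727.4 wafers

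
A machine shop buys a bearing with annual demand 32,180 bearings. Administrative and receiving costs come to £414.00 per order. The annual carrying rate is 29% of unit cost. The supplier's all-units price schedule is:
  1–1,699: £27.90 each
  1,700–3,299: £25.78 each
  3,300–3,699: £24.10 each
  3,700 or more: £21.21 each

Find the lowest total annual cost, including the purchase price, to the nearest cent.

TC* ≈ £697,517.65

Holding cost per unit per year at price C is H = 0.29·C.
Evaluate total cost at each tier's feasible EOQ or, if the EOQ is below the tier, at the tier's minimum quantity.
Tier 1 (£27.90): EOQ = 1814.7 exceeds tier's upper bound 1699, so this tier is dominated.
EOQ at £25.78 = 1887.9 (feasible in tier 2): TC = 32,180×£25.78 + (32,180/1887.9)×414 + (1887.9/2)×0.29×£25.78 = £843,714.35.
EOQ at £24.10 = 1952.5 < 3300, so use break Q=3300: TC = 32,180×£24.10 + (32,180/3300.0)×414 + (3300.0/2)×0.29×£24.10 = £791,106.98.
EOQ at £21.21 = 2081.3 < 3700, so use break Q=3700: TC = 32,180×£21.21 + (32,180/3700.0)×414 + (3700.0/2)×0.29×£21.21 = £697,517.65.
Lowest total cost among the candidates is at Q = 3700.0.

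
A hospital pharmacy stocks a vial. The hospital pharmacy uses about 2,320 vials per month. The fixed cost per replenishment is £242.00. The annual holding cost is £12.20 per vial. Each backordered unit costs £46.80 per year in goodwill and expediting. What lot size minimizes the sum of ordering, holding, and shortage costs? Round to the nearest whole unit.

Q* ≈ 1,180 vials

Annual demand D = 2,320 × 12 = 27,840.
With planned backorders, Q* = √(2DS/H) · √((H+B)/B).
√(2DS/H) = √(2 × 27,840 × 242 / 12.2) = 1050.939.
√((H+B)/B) = √((12.2+46.8)/46.8) = 1.1228.
Q* ≈ 1179.996.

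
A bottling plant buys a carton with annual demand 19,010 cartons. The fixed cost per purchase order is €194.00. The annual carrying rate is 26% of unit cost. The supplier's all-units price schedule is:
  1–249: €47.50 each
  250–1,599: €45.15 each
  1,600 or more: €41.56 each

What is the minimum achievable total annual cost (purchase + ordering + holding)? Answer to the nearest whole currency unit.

TC* ≈ €801,005

Holding cost per unit per year at price C is H = 0.26·C.
For each price level, check whether its EOQ is feasible; otherwise the best quantity at that price is the breakpoint.
Tier 1 (€47.50): EOQ = 772.8 exceeds tier's upper bound 249, so this tier is dominated.
EOQ at €45.15 = 792.7 (feasible in tier 2): TC = 19,010×€45.15 + (19,010/792.7)×194 + (792.7/2)×0.26×€45.15 = €867,606.63.
EOQ at €41.56 = 826.2 < 1600, so use break Q=1600: TC = 19,010×€41.56 + (19,010/1600.0)×194 + (1600.0/2)×0.26×€41.56 = €801,005.04.
Lowest total cost among the candidates is at Q = 1600.0.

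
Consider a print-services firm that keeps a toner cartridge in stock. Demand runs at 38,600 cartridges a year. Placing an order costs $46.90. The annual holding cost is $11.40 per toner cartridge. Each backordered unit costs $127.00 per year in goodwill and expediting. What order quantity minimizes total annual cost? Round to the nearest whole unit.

With planned backorders, Q* = √(2DS/H) · √((H+B)/B).
√(2DS/H) = √(2 × 38,600 × 46.9 / 11.4) = 563.563.
√((H+B)/B) = √((11.4+127)/127) = 1.0439.
Q* ≈ 588.314.

Q* ≈ 588 cartridges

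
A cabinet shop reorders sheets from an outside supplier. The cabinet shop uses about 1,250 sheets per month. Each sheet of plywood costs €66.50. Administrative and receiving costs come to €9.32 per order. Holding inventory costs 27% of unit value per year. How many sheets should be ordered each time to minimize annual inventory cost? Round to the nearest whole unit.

Q* ≈ 125 sheets

Annual demand D = 1,250 × 12 = 15,000.
Holding cost H = 0.27 × €66.50 = €17.9550 per unit per year.
EOQ = √(2DS / H) = √(2 × 15,000 × 9.32 / 17.955).
= √(279,600 / 17.955) = √15,572.264 ≈ 124.789.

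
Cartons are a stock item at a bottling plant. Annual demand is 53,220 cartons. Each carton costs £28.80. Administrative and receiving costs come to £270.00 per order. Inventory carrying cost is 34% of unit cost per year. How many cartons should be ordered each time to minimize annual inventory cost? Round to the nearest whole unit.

Holding cost H = 0.34 × £28.80 = £9.7920 per unit per year.
EOQ = √(2DS / H) = √(2 × 53,220 × 270 / 9.792).
= √(28,738,800 / 9.792) = √2,934,926.4706 ≈ 1713.163.

Q* ≈ 1,713 cartons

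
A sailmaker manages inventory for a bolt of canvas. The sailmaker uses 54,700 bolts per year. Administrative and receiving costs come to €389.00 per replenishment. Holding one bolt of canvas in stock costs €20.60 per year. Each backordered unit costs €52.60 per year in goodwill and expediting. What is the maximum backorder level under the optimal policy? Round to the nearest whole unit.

S* ≈ 477 bolts

With planned backorders, Q* = √(2DS/H) · √((H+B)/B).
√(2DS/H) = √(2 × 54,700 × 389 / 20.6) = 1437.308.
√((H+B)/B) = √((20.6+52.6)/52.6) = 1.1797.
Q* ≈ 1695.557.
S* = Q* · H/(H+B) = 1695.557 × 20.6/73.2 ≈ 477.165.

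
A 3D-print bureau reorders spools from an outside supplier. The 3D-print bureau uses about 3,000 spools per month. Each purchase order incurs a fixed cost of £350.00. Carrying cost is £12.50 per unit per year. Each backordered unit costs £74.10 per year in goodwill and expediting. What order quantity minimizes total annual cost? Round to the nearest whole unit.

Annual demand D = 3,000 × 12 = 36,000.
With planned backorders, Q* = √(2DS/H) · √((H+B)/B).
√(2DS/H) = √(2 × 36,000 × 350 / 12.5) = 1419.859.
√((H+B)/B) = √((12.5+74.1)/74.1) = 1.0811.
Q* ≈ 1534.953.

Q* ≈ 1,535 spools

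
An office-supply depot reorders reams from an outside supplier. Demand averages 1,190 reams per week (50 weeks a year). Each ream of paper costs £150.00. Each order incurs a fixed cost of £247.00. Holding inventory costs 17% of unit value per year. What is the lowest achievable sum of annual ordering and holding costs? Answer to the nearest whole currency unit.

Annual demand D = 1,190 × 50 = 59,500.
Holding cost H = 0.17 × £150.00 = £25.5000 per unit per year.
EOQ = √(2DS/H) = √(2 × 59,500 × 247 / 25.5) ≈ 1073.62.
At the optimum the two cost components are equal, so total cost = 2·(Q*/2)H = Q*·H.
Minimum total = √(2DSH) = √(2 × 59,500 × 247 × 25.5) ≈ 27377.390.

TC* ≈ £27,377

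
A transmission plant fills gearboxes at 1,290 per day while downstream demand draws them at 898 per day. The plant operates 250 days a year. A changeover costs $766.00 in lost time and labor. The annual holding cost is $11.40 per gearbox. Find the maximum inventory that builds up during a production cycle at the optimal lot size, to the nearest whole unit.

I_max ≈ 3,028 gearboxes

Annual demand D = 898 × 250 = 224,500.
Production build-up factor (1 − d/p) = 1 − 898/1,290 = 0.3039.
Q* = √(2DS / (H(1 − d/p))) = √(2 × 224,500 × 766 / (11.4 × 0.3039)).
= √(343,934,000 / 3.4642) ≈ 9964.074.
Maximum inventory = Q*(1 − d/p) = 9964.074 × 0.3039 ≈ 3027.843.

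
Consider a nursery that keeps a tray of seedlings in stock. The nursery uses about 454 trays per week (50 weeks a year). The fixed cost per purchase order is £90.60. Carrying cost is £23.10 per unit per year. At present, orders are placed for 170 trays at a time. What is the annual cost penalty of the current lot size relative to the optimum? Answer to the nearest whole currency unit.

Annual demand D = 454 × 50 = 22,700.
EOQ = √(2DS/H) = √(2 × 22,700 × 90.6 / 23.1) ≈ 421.97.
Cost at Q* = (D/Q*)S + (Q*/2)H = √(2DSH) ≈ £9,747.61.
Cost at Q = 170: (22,700/170)×90.6 + (170/2)×23.1 = £12,097.76 + £1,963.50 = £14,061.26.
Excess = £14,061.26 − £9,747.61 = £4,313.66.

Extra cost ≈ £4,314 per year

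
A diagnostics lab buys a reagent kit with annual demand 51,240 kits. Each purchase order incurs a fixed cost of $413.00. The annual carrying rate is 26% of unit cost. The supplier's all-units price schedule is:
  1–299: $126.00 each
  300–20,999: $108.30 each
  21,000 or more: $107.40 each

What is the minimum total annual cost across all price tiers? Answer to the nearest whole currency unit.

TC* ≈ $5,583,814

Holding cost per unit per year at price C is H = 0.26·C.
Candidates are each tier's EOQ (if it falls in that tier) and each price-break quantity.
Tier 1 ($126.00): EOQ = 1136.6 exceeds tier's upper bound 299, so this tier is dominated.
EOQ at $108.30 = 1226.0 (feasible in tier 2): TC = 51,240×$108.30 + (51,240/1226.0)×413 + (1226.0/2)×0.26×$108.30 = $5,583,813.96.
EOQ at $107.40 = 1231.1 < 21000, so use break Q=21000: TC = 51,240×$107.40 + (51,240/21000.0)×413 + (21000.0/2)×0.26×$107.40 = $5,797,385.72.
Lowest total cost among the candidates is at Q = 1226.0.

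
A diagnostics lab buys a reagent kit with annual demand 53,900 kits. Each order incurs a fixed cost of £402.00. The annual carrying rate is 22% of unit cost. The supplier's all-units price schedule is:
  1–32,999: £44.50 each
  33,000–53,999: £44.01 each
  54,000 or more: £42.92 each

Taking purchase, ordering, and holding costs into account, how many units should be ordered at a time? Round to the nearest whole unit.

Q* ≈ 2,104 kits

Holding cost per unit per year at price C is H = 0.22·C.
Candidates are each tier's EOQ (if it falls in that tier) and each price-break quantity.
EOQ at £44.50 = 2103.9 (feasible in tier 1): TC = 53,900×£44.50 + (53,900/2103.9)×402 + (2103.9/2)×0.22×£44.50 = £2,419,147.46.
EOQ at £44.01 = 2115.6 < 33000, so use break Q=33000: TC = 53,900×£44.01 + (53,900/33000.0)×402 + (33000.0/2)×0.22×£44.01 = £2,532,551.90.
EOQ at £42.92 = 2142.3 < 54000, so use break Q=54000: TC = 53,900×£42.92 + (53,900/54000.0)×402 + (54000.0/2)×0.22×£42.92 = £2,568,734.06.
Lowest total cost is £2,419,147.46 at Q = 2103.9.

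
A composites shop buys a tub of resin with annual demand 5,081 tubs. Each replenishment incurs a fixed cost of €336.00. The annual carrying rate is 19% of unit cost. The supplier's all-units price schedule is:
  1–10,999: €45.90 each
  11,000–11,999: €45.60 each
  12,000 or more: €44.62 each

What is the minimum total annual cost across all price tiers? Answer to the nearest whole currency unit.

Holding cost per unit per year at price C is H = 0.19·C.
Candidates are each tier's EOQ (if it falls in that tier) and each price-break quantity.
EOQ at €45.90 = 625.7 (feasible in tier 1): TC = 5,081×€45.90 + (5,081/625.7)×336 + (625.7/2)×0.19×€45.90 = €238,674.75.
EOQ at €45.60 = 627.8 < 11000, so use break Q=11000: TC = 5,081×€45.60 + (5,081/11000.0)×336 + (11000.0/2)×0.19×€45.60 = €279,500.80.
EOQ at €44.62 = 634.6 < 12000, so use break Q=12000: TC = 5,081×€44.62 + (5,081/12000.0)×336 + (12000.0/2)×0.19×€44.62 = €277,723.29.
Lowest total cost among the candidates is at Q = 625.7.

TC* ≈ €238,675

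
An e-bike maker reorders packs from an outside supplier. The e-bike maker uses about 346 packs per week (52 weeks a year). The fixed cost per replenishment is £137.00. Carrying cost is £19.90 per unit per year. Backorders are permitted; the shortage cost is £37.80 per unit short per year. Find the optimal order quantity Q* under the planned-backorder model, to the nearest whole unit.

Annual demand D = 346 × 52 = 17,992.
With planned backorders, Q* = √(2DS/H) · √((H+B)/B).
√(2DS/H) = √(2 × 17,992 × 137 / 19.9) = 497.724.
√((H+B)/B) = √((19.9+37.8)/37.8) = 1.2355.
Q* ≈ 614.937.

Q* ≈ 615 packs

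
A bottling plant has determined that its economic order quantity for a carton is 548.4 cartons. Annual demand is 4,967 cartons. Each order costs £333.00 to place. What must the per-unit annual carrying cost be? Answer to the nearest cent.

Invert the EOQ relation Q*² = 2DS/H.
From Q* = √(2DS/H): H = 2DS / Q*² = 2 × 4,967 × 333 / 548.4² = 10.9995.

H ≈ £11.00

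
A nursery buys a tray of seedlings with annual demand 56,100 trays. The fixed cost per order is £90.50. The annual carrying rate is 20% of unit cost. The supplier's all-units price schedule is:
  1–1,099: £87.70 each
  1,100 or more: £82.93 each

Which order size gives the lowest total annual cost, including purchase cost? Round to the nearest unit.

Holding cost per unit per year at price C is H = 0.20·C.
Evaluate total cost at each tier's feasible EOQ or, if the EOQ is below the tier, at the tier's minimum quantity.
EOQ at £87.70 = 760.9 (feasible in tier 1): TC = 56,100×£87.70 + (56,100/760.9)×90.5 + (760.9/2)×0.20×£87.70 = £4,933,315.52.
EOQ at £82.93 = 782.4 < 1100, so use break Q=1100: TC = 56,100×£82.93 + (56,100/1100.0)×90.5 + (1100.0/2)×0.20×£82.93 = £4,666,110.80.
Lowest total cost is £4,666,110.80 at Q = 1100.0.

Q* ≈ 1,100 trays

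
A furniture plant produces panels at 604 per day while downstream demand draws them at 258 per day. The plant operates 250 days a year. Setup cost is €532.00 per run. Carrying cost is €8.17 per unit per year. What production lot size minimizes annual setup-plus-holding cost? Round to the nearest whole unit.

Annual demand D = 258 × 250 = 64,500.
Production build-up factor (1 − d/p) = 1 − 258/604 = 0.5728.
Q* = √(2DS / (H(1 − d/p))) = √(2 × 64,500 × 532 / (8.17 × 0.5728)).
= √(68,628,000 / 4.6802) ≈ 3829.306.

Q* ≈ 3,829 panels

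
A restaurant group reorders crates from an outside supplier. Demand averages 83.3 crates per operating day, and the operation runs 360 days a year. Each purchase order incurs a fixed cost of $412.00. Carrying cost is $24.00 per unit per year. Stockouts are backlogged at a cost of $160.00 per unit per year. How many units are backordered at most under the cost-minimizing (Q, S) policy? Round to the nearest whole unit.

Annual demand D = 83.3 × 360 = 29,988.
With planned backorders, Q* = √(2DS/H) · √((H+B)/B).
√(2DS/H) = √(2 × 29,988 × 412 / 24) = 1014.686.
√((H+B)/B) = √((24+160)/160) = 1.0724.
Q* ≈ 1088.130.
S* = Q* · H/(H+B) = 1088.130 × 24/184 ≈ 141.930.

S* ≈ 142 crates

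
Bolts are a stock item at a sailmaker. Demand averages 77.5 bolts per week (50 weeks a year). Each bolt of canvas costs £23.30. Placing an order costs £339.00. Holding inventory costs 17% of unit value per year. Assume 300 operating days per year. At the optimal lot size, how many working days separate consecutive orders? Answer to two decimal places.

Annual demand D = 77.5 × 50 = 3,875.
Holding cost H = 0.17 × £23.30 = £3.9610 per unit per year.
Q* = √(2DS/H) = √(2 × 3,875 × 339 / 3.961) ≈ 814.42.
Cycle time = Q*/D × 300 = 814.42 / 3,875 × 300 ≈ 63.052 days.

T ≈ 63.05 days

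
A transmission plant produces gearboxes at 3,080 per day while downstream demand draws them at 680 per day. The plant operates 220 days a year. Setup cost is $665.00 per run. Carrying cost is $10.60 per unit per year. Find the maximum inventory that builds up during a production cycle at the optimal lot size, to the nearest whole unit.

Annual demand D = 680 × 220 = 149,600.
Production build-up factor (1 − d/p) = 1 − 680/3,080 = 0.7792.
Q* = √(2DS / (H(1 − d/p))) = √(2 × 149,600 × 665 / (10.6 × 0.7792)).
= √(198,968,000 / 8.2597) ≈ 4908.044.
Maximum inventory = Q*(1 − d/p) = 4908.044 × 0.7792 ≈ 3824.450.

I_max ≈ 3,824 gearboxes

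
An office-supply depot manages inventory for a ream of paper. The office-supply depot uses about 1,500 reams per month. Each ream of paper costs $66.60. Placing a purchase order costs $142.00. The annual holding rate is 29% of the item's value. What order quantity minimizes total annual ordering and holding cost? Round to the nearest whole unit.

Q* ≈ 514 reams

Annual demand D = 1,500 × 12 = 18,000.
Holding cost H = 0.29 × $66.60 = $19.3140 per unit per year.
EOQ = √(2DS / H) = √(2 × 18,000 × 142 / 19.314).
= √(5,112,000 / 19.314) = √264,678.4716 ≈ 514.469.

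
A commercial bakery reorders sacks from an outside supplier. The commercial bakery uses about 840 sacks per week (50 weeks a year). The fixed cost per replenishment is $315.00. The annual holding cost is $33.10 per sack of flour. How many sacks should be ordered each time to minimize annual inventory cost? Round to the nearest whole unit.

Q* ≈ 894 sacks

Annual demand D = 840 × 50 = 42,000.
EOQ = √(2DS / H) = √(2 × 42,000 × 315 / 33.1).
= √(26,460,000 / 33.1) = √799,395.7704 ≈ 894.089.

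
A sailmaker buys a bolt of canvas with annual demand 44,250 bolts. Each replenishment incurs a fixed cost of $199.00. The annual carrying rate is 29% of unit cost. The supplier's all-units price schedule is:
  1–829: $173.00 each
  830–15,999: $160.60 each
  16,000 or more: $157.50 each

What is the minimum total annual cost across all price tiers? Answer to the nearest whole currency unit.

TC* ≈ $7,136,488

Holding cost per unit per year at price C is H = 0.29·C.
For each price level, check whether its EOQ is feasible; otherwise the best quantity at that price is the breakpoint.
EOQ at $173.00 = 592.5 (feasible in tier 1): TC = 44,250×$173.00 + (44,250/592.5)×199 + (592.5/2)×0.29×$173.00 = $7,684,974.89.
EOQ at $160.60 = 614.9 < 830, so use break Q=830: TC = 44,250×$160.60 + (44,250/830.0)×199 + (830.0/2)×0.29×$160.60 = $7,136,487.55.
EOQ at $157.50 = 621.0 < 16000, so use break Q=16000: TC = 44,250×$157.50 + (44,250/16000.0)×199 + (16000.0/2)×0.29×$157.50 = $7,335,325.36.
Lowest total cost among the candidates is at Q = 830.0.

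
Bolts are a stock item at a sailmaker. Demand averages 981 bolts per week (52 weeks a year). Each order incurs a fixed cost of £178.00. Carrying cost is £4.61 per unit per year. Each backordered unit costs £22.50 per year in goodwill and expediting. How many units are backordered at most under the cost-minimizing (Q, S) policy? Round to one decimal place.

Annual demand D = 981 × 52 = 51,012.
With planned backorders, Q* = √(2DS/H) · √((H+B)/B).
√(2DS/H) = √(2 × 51,012 × 178 / 4.61) = 1984.772.
√((H+B)/B) = √((4.61+22.5)/22.5) = 1.0977.
Q* ≈ 2178.634.
S* = Q* · H/(H+B) = 2178.634 × 4.61/27.11 ≈ 370.472.

S* ≈ 370.5 bolts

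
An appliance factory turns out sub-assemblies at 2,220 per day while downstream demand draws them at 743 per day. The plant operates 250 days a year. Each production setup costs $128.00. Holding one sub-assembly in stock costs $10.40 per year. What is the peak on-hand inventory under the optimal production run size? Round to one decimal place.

I_max ≈ 1,744.1 sub-assemblies

Annual demand D = 743 × 250 = 185,750.
Production build-up factor (1 − d/p) = 1 − 743/2,220 = 0.6653.
Q* = √(2DS / (H(1 − d/p))) = √(2 × 185,750 × 128 / (10.4 × 0.6653)).
= √(47,552,000 / 6.9193) ≈ 2621.525.
Maximum inventory = Q*(1 − d/p) = 2621.525 × 0.6653 ≈ 1744.141.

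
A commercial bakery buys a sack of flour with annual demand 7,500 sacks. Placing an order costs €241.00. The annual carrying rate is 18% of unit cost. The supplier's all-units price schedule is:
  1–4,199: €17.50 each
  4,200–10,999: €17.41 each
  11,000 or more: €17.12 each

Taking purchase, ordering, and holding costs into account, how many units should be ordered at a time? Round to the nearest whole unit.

Q* ≈ 1,071 sacks

Holding cost per unit per year at price C is H = 0.18·C.
Evaluate total cost at each tier's feasible EOQ or, if the EOQ is below the tier, at the tier's minimum quantity.
EOQ at €17.50 = 1071.3 (feasible in tier 1): TC = 7,500×€17.50 + (7,500/1071.3)×241 + (1071.3/2)×0.18×€17.50 = €134,624.50.
EOQ at €17.41 = 1074.0 < 4200, so use break Q=4200: TC = 7,500×€17.41 + (7,500/4200.0)×241 + (4200.0/2)×0.18×€17.41 = €137,586.34.
EOQ at €17.12 = 1083.1 < 11000, so use break Q=11000: TC = 7,500×€17.12 + (7,500/11000.0)×241 + (11000.0/2)×0.18×€17.12 = €145,513.12.
Lowest total cost is €134,624.50 at Q = 1071.3.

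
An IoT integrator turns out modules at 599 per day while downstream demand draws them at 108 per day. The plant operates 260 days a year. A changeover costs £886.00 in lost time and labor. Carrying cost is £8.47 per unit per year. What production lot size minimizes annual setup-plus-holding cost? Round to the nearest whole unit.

Annual demand D = 108 × 260 = 28,080.
Production build-up factor (1 − d/p) = 1 − 108/599 = 0.8197.
Q* = √(2DS / (H(1 − d/p))) = √(2 × 28,080 × 886 / (8.47 × 0.8197)).
= √(49,757,760 / 6.9429) ≈ 2677.080.

Q* ≈ 2,677 modules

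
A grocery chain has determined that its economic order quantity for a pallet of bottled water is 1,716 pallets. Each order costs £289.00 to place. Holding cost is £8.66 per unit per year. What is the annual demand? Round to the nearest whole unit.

Invert the EOQ relation Q*² = 2DS/H.
From Q* = √(2DS/H): D = Q*²H / (2S) = 1,716² × 8.66 / (2 × 289) = 44118.894.

D ≈ 44,119 pallets per year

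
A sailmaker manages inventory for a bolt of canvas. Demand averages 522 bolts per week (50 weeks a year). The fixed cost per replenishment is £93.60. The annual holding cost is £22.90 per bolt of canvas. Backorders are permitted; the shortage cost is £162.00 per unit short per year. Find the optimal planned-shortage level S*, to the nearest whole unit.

Annual demand D = 522 × 50 = 26,100.
With planned backorders, Q* = √(2DS/H) · √((H+B)/B).
√(2DS/H) = √(2 × 26,100 × 93.6 / 22.9) = 461.908.
√((H+B)/B) = √((22.9+162)/162) = 1.0683.
Q* ≈ 493.476.
S* = Q* · H/(H+B) = 493.476 × 22.9/184.9 ≈ 61.117.

S* ≈ 61 bolts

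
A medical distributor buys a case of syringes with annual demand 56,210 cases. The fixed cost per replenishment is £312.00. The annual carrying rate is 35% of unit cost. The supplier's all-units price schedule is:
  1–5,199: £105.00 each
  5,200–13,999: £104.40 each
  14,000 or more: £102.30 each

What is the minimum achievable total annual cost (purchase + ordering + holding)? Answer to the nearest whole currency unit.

TC* ≈ £5,937,953

Holding cost per unit per year at price C is H = 0.35·C.
Candidates are each tier's EOQ (if it falls in that tier) and each price-break quantity.
EOQ at £105.00 = 976.9 (feasible in tier 1): TC = 56,210×£105.00 + (56,210/976.9)×312 + (976.9/2)×0.35×£105.00 = £5,937,952.75.
EOQ at £104.40 = 979.7 < 5200, so use break Q=5200: TC = 56,210×£104.40 + (56,210/5200.0)×312 + (5200.0/2)×0.35×£104.40 = £5,966,700.60.
EOQ at £102.30 = 989.8 < 14000, so use break Q=14000: TC = 56,210×£102.30 + (56,210/14000.0)×312 + (14000.0/2)×0.35×£102.30 = £6,002,170.68.
Lowest total cost among the candidates is at Q = 976.9.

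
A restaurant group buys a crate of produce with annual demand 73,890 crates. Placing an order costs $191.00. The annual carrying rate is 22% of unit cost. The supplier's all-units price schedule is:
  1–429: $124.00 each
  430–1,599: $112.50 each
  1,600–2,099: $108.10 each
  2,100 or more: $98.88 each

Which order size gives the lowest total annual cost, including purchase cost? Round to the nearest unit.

Q* ≈ 2,100 crates

Holding cost per unit per year at price C is H = 0.22·C.
For each price level, check whether its EOQ is feasible; otherwise the best quantity at that price is the breakpoint.
Tier 1 ($124.00): EOQ = 1017.2 exceeds tier's upper bound 429, so this tier is dominated.
EOQ at $112.50 = 1067.9 (feasible in tier 2): TC = 73,890×$112.50 + (73,890/1067.9)×191 + (1067.9/2)×0.22×$112.50 = $8,339,055.91.
EOQ at $108.10 = 1089.4 < 1600, so use break Q=1600: TC = 73,890×$108.10 + (73,890/1600.0)×191 + (1600.0/2)×0.22×$108.10 = $8,015,355.22.
EOQ at $98.88 = 1139.1 < 2100, so use break Q=2100: TC = 73,890×$98.88 + (73,890/2100.0)×191 + (2100.0/2)×0.22×$98.88 = $7,335,804.95.
Lowest total cost is $7,335,804.95 at Q = 2100.0.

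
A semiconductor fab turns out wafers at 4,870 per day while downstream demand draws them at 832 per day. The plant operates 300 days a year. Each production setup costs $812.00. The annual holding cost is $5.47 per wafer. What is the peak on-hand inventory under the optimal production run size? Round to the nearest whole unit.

I_max ≈ 7,839 wafers

Annual demand D = 832 × 300 = 249,600.
Production build-up factor (1 − d/p) = 1 − 832/4,870 = 0.8292.
Q* = √(2DS / (H(1 − d/p))) = √(2 × 249,600 × 812 / (5.47 × 0.8292)).
= √(405,350,400 / 4.5355) ≈ 9453.725.
Maximum inventory = Q*(1 − d/p) = 9453.725 × 0.8292 ≈ 7838.633.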